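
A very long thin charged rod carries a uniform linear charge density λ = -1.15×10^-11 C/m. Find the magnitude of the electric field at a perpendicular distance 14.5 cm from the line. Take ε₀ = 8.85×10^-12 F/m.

Choose a coaxial cylinder of radius r = 14.5 cm (arbitrary length L) as the Gaussian surface.
Q_enc = λL, so λ_enc = -1.15×10^-11 C/m.
Since E is radial and uniform over the curved surface, Φ = E·2πrL = Q_enc/ε₀ = λ_enc L/ε₀.
E = |λ_enc|/(2πε₀r) = (1.15e-11)/(2π·8.85×10^-12·0.145) = 1.43 N/C.

|E| = 1.43 N/C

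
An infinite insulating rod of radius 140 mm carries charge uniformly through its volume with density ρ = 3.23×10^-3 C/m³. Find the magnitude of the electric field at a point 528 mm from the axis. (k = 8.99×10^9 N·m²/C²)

Take a coaxial cylindrical Gaussian surface of radius r = 528 mm and length L (r > 140 mm, full cross-section enclosed).
λ_enc = ρ·πR² = (3.23e-3)π(0.14)² = 1.989×10^-4 C/m.
Gauss's law: E·2πrL = λ_enc L/ε₀.
E = 2k|λ_enc|/r = 2(8.99×10^9)(1.989e-4)/(0.528) = 6.77×10^6 N/C.

|E| ≈ 6.77e6 V/m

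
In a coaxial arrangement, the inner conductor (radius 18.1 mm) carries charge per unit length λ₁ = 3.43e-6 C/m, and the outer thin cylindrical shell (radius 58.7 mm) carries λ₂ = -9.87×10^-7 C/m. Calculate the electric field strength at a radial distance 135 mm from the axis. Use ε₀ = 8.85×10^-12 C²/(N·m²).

Take a coaxial cylindrical Gaussian surface of radius r = 135 mm and length L (r > 58.7 mm, enclosing both).
λ_enc = λ₁ + λ₂ = (3.43×10^-6) + (-9.87e-7) = 2.443e-6 C/m.
By Gauss's law (flux through the curved wall only), E·2πrL = λ_enc L/ε₀.
E = |λ_enc|/(2πε₀r) = (2.443×10^-6)/(2π·8.85×10^-12·0.135) = 3.25×10^5 N/C.

E ≈ 3.25e5 N/C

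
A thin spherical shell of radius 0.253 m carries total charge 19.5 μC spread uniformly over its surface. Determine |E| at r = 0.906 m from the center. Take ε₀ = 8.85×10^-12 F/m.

Take a concentric spherical Gaussian surface of radius r = 0.906 m (r > 0.253 m).
The entire shell is enclosed: Q_enc = 1.95×10^-5 C.
Gauss's law: E·4πr² = Q_enc/ε₀.
E = |Q_enc|/(4πε₀r²) = (1.95×10^-5)/(4π·8.85×10^-12·(0.906)²) = 2.14×10^5 N/C.

E = 2.14e5 V/m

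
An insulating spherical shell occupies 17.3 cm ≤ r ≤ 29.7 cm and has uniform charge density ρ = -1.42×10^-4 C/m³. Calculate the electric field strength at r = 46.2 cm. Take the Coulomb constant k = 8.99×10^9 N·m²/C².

|E| = 5.27×10^5 N/C

Use a concentric Gaussian sphere at r = 46.2 cm (r > 29.7 cm, enclosing the whole shell).
Q_enc = ρ·(4π/3)(b³ − a³) = (-1.42e-4)·(4π/3)·((0.297)³ − (0.173)³) = -1.25×10^-5 C.
Gauss's law: E·4πr² = Q_enc/ε₀.
E = k|Q_enc|/r² = (8.99×10^9)(1.25e-5)/(0.462)² = 5.27×10^5 N/C.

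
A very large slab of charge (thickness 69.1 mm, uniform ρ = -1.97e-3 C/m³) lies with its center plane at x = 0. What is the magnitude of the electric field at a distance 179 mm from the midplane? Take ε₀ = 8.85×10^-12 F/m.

The point |x| = 179 mm lies outside the slab (half-thickness 0.03455 m). A symmetric pillbox spanning the full slab encloses Q_enc = ρ·d·A.
Flux = 2EA ⇒ E = |ρ|d/(2ε₀), independent of distance outside.
E = (1.97×10^-3)(0.0691)/(2·8.85×10^-12) = 7.69e6 N/C.

E = 7.69e6 V/m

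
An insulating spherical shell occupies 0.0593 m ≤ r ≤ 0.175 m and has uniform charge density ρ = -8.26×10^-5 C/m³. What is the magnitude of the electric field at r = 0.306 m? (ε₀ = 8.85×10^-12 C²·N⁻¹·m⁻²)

Use a concentric Gaussian sphere at r = 0.306 m (r > 0.175 m, enclosing the whole shell).
Q_enc = ρ·(4π/3)(b³ − a³) = (-8.26e-5)·(4π/3)·((0.175)³ − (0.0593)³) = -1.782×10^-6 C.
Since E is radial and uniform over the Gaussian sphere, Φ = E·4πr² = Q_enc/ε₀.
E = |Q_enc|/(4πε₀r²) = (1.782e-6)/(4π·8.85×10^-12·(0.306)²) = 1.71×10^5 N/C.

|E| ≈ 1.71×10^5 N/C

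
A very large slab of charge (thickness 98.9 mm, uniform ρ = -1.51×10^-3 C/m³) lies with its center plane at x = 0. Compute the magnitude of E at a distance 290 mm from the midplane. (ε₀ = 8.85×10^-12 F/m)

|E| = 8.44×10^6 V/m

The point |x| = 290 mm lies outside the slab (half-thickness 0.04945 m). A symmetric pillbox spanning the full slab encloses Q_enc = ρ·d·A.
Flux = 2EA ⇒ E = |ρ|d/(2ε₀), independent of distance outside.
E = (1.51×10^-3)(0.0989)/(2·8.85×10^-12) = 8.44×10^6 N/C.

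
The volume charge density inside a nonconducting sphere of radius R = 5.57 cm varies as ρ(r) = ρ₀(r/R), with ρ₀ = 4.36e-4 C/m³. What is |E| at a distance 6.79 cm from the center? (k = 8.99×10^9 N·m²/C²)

4.62e5 N/C

Symmetry ⇒ E = E(r) r̂. Gaussian sphere of radius r = 6.79 cm (r > R, all charge enclosed).
Q_enc = 4π ∫₀^R ρ₀(r'/R)^1 r'² dr' = 4πρ₀R³/4 = 2.367e-7 C.
Since E is radial and uniform over the Gaussian sphere, Φ = E·4πr² = Q_enc/ε₀.
E = k|Q_enc|/r² = (8.99×10^9)(2.367×10^-7)/(0.0679)² = 4.62e5 N/C.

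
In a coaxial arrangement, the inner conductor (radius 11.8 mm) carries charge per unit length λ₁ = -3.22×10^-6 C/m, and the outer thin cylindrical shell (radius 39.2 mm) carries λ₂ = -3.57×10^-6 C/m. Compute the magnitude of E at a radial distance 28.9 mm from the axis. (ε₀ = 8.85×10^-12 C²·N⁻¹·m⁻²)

Choose a coaxial cylinder of radius r = 28.9 mm (arbitrary length L) as the Gaussian surface (between the conductors, 11.8 mm < r < 39.2 mm).
The shell at 39.2 mm lies outside the Gaussian surface, so λ_enc = λ₁ = -3.22×10^-6 C/m.
By Gauss's law (flux through the curved wall only), E·2πrL = λ_enc L/ε₀.
E = |λ_enc|/(2πε₀r) = (3.22e-6)/(2π·8.85×10^-12·0.0289) = 2.00×10^6 N/C.

E ≈ 2.00×10^6 N/C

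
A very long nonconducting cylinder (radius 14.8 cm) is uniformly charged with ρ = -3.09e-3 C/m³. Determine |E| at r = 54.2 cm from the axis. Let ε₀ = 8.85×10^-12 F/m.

Choose a coaxial cylinder of radius r = 54.2 cm (arbitrary length L) as the Gaussian surface (r > 14.8 cm, full cross-section enclosed).
λ_enc = ρ·πR² = (-3.09×10^-3)π(0.148)² = -2.126×10^-4 C/m.
Since E is radial and uniform over the curved surface, Φ = E·2πrL = Q_enc/ε₀ = λ_enc L/ε₀.
E = |λ_enc|/(2πε₀r) = (2.126e-4)/(2π·8.85×10^-12·0.542) = 7.06×10^6 N/C.

|E| = 7.06e6 N/C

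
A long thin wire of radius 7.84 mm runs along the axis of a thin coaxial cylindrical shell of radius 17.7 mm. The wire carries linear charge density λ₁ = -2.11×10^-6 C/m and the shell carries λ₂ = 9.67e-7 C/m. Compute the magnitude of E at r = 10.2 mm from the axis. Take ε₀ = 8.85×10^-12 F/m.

|E| = 3.72×10^6 V/m

Take a coaxial cylindrical Gaussian surface of radius r = 10.2 mm and length L (between the conductors, 7.84 mm < r < 17.7 mm).
The shell at 17.7 mm lies outside the Gaussian surface, so λ_enc = λ₁ = -2.11×10^-6 C/m.
By Gauss's law (flux through the curved wall only), E·2πrL = λ_enc L/ε₀.
E = |λ_enc|/(2πε₀r) = (2.11×10^-6)/(2π·8.85×10^-12·0.0102) = 3.72×10^6 N/C.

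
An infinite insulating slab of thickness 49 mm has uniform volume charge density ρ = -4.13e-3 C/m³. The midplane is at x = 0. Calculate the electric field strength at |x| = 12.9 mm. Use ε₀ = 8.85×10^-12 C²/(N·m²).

6.02×10^6 N/C

By symmetry E is perpendicular to the slab. A Gaussian pillbox from −12.9 mm to +12.9 mm (face area A) lies entirely within the slab.
Q_enc = ρ·(2x)·A and flux = 2EA, so 2EA = 2ρxA/ε₀ ⇒ E = |ρ|x/ε₀.
E = (4.13×10^-3)(0.0129)/(8.85×10^-12) = 6.02e6 N/C.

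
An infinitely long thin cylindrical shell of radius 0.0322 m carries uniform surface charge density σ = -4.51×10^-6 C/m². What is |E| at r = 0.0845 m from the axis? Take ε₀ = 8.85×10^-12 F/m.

E ≈ 1.94×10^5 N/C

Take a coaxial cylindrical Gaussian surface of radius r = 0.0845 m and length L (r > 0.0322 m).
The whole shell is enclosed: λ_enc = σ·2πR = (-4.51e-6)·2π·(0.0322) = -9.125×10^-7 C/m.
By Gauss's law (flux through the curved wall only), E·2πrL = λ_enc L/ε₀.
E = |λ_enc|/(2πε₀r) = (9.125×10^-7)/(2π·8.85×10^-12·0.0845) = 1.94×10^5 N/C.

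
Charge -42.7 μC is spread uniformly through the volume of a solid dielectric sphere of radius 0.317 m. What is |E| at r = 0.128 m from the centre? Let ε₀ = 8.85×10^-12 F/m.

Take a concentric spherical Gaussian surface of radius r = 0.128 m (r < R).
For a uniform sphere the enclosed fraction is (r/R)³, so Q_enc = (-42.7 μC)(0.128/0.317)³ = -2.811×10^-6 C.
By Gauss's law, ∮E·dA = E·4πr² = Q_enc/ε₀.
E = |Q_enc|/(4πε₀r²) = (2.811×10^-6)/(4π·8.85×10^-12·(0.128)²) = 1.54e6 N/C.

1.54×10^6 N/C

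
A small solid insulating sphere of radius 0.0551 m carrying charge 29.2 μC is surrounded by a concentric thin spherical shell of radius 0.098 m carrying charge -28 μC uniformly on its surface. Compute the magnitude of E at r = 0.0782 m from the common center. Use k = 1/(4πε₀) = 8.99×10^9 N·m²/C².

E ≈ 4.29e7 N/C

By spherical symmetry E is radial; choose a Gaussian sphere of radius r = 0.0782 m (between the bodies, 0.0551 m < r < 0.098 m).
Only the inner charge is enclosed; the outer shell contributes nothing inside itself. Q_enc = 29.2 μC = 2.92×10^-5 C.
By Gauss's law, ∮E·dA = E·4πr² = Q_enc/ε₀.
E = k|Q_enc|/r² = (8.99×10^9)(2.92e-5)/(0.0782)² = 4.29×10^7 N/C.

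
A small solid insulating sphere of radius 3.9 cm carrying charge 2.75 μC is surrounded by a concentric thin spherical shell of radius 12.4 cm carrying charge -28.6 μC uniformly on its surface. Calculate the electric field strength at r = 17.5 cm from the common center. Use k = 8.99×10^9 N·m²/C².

Take a concentric spherical Gaussian surface of radius r = 17.5 cm (r > 12.4 cm, enclosing both).
Q_enc = (2.75 μC) + (-28.6 μC) = -2.585×10^-5 C.
Gauss's law: E·4πr² = Q_enc/ε₀.
E = k|Q_enc|/r² = (8.99×10^9)(2.585×10^-5)/(0.175)² = 7.59e6 N/C.

E ≈ 7.59×10^6 V/m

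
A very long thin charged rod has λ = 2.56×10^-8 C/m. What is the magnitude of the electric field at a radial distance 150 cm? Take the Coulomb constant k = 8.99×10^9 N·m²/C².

By cylindrical symmetry E is radial; use a coaxial Gaussian cylinder of radius 150 cm and length L.
Q_enc = λL, so λ_enc = 2.56×10^-8 C/m.
Applying ∮E·dA = Q_enc/ε₀ with the end caps contributing no flux:
E = 2k|λ_enc|/r = 2(8.99×10^9)(2.56×10^-8)/(1.5) = 307 N/C.

E = 307 V/m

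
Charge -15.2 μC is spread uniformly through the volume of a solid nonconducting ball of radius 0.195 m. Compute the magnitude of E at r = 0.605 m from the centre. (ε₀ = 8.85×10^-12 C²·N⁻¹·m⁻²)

Take a concentric spherical Gaussian surface of radius r = 0.605 m (r > R, so the entire charge is enclosed).
Q_enc = -15.2 μC = -1.52×10^-5 C.
Gauss's law: E·4πr² = Q_enc/ε₀.
E = |Q_enc|/(4πε₀r²) = (1.52e-5)/(4π·8.85×10^-12·(0.605)²) = 3.73e5 N/C.

|E| = 3.73×10^5 V/m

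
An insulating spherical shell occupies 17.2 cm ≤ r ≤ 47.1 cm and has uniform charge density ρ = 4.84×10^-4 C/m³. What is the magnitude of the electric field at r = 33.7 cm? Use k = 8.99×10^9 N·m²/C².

5.33×10^6 N/C

Use a concentric Gaussian sphere at r = 33.7 cm (within the shell material, 17.2 cm < r < 47.1 cm).
Only the shell between 17.2 cm and r is enclosed: Q_enc = ρ·(4π/3)(r³ − a³) = (4.84×10^-4)·(4π/3)·((0.337)³ − (0.172)³) = 6.728×10^-5 C.
By Gauss's law, ∮E·dA = E·4πr² = Q_enc/ε₀.
E = k|Q_enc|/r² = (8.99×10^9)(6.728×10^-5)/(0.337)² = 5.33×10^6 N/C.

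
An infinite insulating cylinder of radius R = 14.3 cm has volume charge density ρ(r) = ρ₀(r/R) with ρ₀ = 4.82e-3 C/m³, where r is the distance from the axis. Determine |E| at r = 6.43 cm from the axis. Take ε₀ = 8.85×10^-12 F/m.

Coaxial Gaussian cylinder, radius r = 6.43 cm, length L (r < R).
λ_enc = ∫₀^r ρ(r')·2πr' dr' = (2πρ₀/R)·r^3/3 = 1.877×10^-5 C/m.
Gauss's law: E·2πrL = λ_enc L/ε₀.
E = |λ_enc|/(2πε₀r) = (1.877e-5)/(2π·8.85×10^-12·0.0643) = 5.25×10^6 N/C.

|E| = 5.25×10^6 V/m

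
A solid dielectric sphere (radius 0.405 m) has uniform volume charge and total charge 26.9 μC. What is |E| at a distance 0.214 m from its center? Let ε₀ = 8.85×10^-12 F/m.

Symmetry ⇒ E = E(r) r̂. Gaussian sphere of radius r = 0.214 m (r < R).
Only the charge within r is enclosed: Q_enc = Q·(r/R)³ = (26.9 μC)·(0.214 m/0.405 m)³ = 3.969×10^-6 C.
Since E is radial and uniform over the Gaussian sphere, Φ = E·4πr² = Q_enc/ε₀.
E = |Q_enc|/(4πε₀r²) = (3.969×10^-6)/(4π·8.85×10^-12·(0.214)²) = 7.79×10^5 N/C.

|E| ≈ 7.79×10^5 V/m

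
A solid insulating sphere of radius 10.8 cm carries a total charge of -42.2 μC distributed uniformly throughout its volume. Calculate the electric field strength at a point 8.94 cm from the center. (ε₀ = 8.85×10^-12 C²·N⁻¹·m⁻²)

E = 2.69e7 V/m

Symmetry ⇒ E = E(r) r̂. Gaussian sphere of radius r = 8.94 cm (r < R).
For a uniform sphere the enclosed fraction is (r/R)³, so Q_enc = (-42.2 μC)(0.0894/0.108)³ = -2.394e-5 C.
Gauss's law: E·4πr² = Q_enc/ε₀.
E = |Q_enc|/(4πε₀r²) = (2.394×10^-5)/(4π·8.85×10^-12·(0.0894)²) = 2.69e7 N/C.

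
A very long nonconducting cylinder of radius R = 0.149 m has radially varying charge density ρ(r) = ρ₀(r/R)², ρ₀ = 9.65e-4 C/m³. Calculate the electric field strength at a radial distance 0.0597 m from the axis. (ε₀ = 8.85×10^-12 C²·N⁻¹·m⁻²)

Coaxial Gaussian cylinder, radius r = 0.0597 m, length L (r < R).
λ_enc = ∫₀^r ρ(r')·2πr' dr' = (2πρ₀/R²)·r^4/4 = 8.673×10^-7 C/m.
Since E is radial and uniform over the curved surface, Φ = E·2πrL = Q_enc/ε₀ = λ_enc L/ε₀.
E = |λ_enc|/(2πε₀r) = (8.673×10^-7)/(2π·8.85×10^-12·0.0597) = 2.61e5 N/C.

E = 2.61e5 N/C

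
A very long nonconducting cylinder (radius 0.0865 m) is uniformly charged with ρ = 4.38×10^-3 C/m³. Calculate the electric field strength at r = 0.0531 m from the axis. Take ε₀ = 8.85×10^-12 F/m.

By cylindrical symmetry E is radial; use a coaxial Gaussian cylinder of radius 0.0531 m and length L (r < R).
Charge inside radius r per length L is ρ·πr²·L, so λ_enc = ρπr² = 3.88e-5 C/m.
By Gauss's law (flux through the curved wall only), E·2πrL = λ_enc L/ε₀.
E = |λ_enc|/(2πε₀r) = (3.88×10^-5)/(2π·8.85×10^-12·0.0531) = 1.31×10^7 N/C.

E ≈ 1.31×10^7 V/m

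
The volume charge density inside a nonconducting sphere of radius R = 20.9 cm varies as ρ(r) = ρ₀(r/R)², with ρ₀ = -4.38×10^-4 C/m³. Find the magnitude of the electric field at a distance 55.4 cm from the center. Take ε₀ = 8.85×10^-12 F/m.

|E| = 2.94×10^5 N/C

Take a concentric spherical Gaussian surface of radius r = 55.4 cm (r > R, all charge enclosed).
Q_enc = 4π ∫₀^R ρ₀(r'/R)^2 r'² dr' = 4πρ₀R³/5 = -1.005×10^-5 C.
By Gauss's law, ∮E·dA = E·4πr² = Q_enc/ε₀.
E = |Q_enc|/(4πε₀r²) = (1.005e-5)/(4π·8.85×10^-12·(0.554)²) = 2.94×10^5 N/C.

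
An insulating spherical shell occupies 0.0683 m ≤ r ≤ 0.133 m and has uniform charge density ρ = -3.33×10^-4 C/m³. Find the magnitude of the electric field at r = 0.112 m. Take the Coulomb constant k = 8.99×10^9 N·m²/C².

E = 1.09×10^6 N/C

Take a concentric spherical Gaussian surface of radius r = 0.112 m (within the shell material, 0.0683 m < r < 0.133 m).
Enclosed charge is the volume from a to r: Q_enc = (4π/3)ρ(r³ − a³) = -1.515×10^-6 C.
Gauss's law: E·4πr² = Q_enc/ε₀.
E = k|Q_enc|/r² = (8.99×10^9)(1.515×10^-6)/(0.112)² = 1.09×10^6 N/C.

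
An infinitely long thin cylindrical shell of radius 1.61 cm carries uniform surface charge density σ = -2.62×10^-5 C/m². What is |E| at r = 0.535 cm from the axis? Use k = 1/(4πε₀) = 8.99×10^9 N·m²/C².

Take a coaxial cylindrical Gaussian surface of radius r = 0.535 cm and length L (r < 1.61 cm, inside the shell).
No charge is enclosed, so Gauss's law gives E·2πrL = 0 ⇒ E = 0.

E = 0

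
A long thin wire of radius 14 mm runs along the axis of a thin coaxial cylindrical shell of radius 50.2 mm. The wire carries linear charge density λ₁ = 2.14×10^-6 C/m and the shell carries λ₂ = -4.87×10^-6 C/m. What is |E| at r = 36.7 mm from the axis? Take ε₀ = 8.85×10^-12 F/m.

Coaxial Gaussian cylinder, radius r = 36.7 mm, length L (between the conductors, 14 mm < r < 50.2 mm).
Only the inner wire is enclosed; the outer shell contributes nothing inside itself. λ_enc = λ₁ = 2.14×10^-6 C/m.
Applying ∮E·dA = Q_enc/ε₀ with the end caps contributing no flux:
E = |λ_enc|/(2πε₀r) = (2.14e-6)/(2π·8.85×10^-12·0.0367) = 1.05×10^6 N/C.

|E| = 1.05e6 V/m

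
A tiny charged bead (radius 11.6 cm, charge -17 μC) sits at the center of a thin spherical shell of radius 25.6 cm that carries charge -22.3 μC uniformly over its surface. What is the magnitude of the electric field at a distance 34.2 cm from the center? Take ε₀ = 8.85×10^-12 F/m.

By spherical symmetry E is radial; choose a Gaussian sphere of radius r = 34.2 cm (r > 25.6 cm, enclosing both).
Q_enc = (-17 μC) + (-22.3 μC) = -3.93×10^-5 C.
Applying ∮E·dA = Q_enc/ε₀ with Φ = E(4πr²):
E = |Q_enc|/(4πε₀r²) = (3.93×10^-5)/(4π·8.85×10^-12·(0.342)²) = 3.02×10^6 N/C.

3.02e6 N/C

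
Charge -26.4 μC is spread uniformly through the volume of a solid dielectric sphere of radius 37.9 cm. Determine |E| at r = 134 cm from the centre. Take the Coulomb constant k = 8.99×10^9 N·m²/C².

Symmetry ⇒ E = E(r) r̂. Gaussian sphere of radius r = 134 cm (r > R, so the entire charge is enclosed).
Q_enc = -26.4 μC = -2.64×10^-5 C.
By Gauss's law, ∮E·dA = E·4πr² = Q_enc/ε₀.
E = k|Q_enc|/r² = (8.99×10^9)(2.64e-5)/(1.34)² = 1.32×10^5 N/C.

E ≈ 1.32×10^5 N/C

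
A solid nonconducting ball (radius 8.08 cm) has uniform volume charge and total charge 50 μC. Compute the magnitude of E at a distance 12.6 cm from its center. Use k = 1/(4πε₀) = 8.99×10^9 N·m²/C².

Take a concentric spherical Gaussian surface of radius r = 12.6 cm (r > R, so the entire charge is enclosed).
Q_enc = 50 μC = 5.00e-5 C.
By Gauss's law, ∮E·dA = E·4πr² = Q_enc/ε₀.
E = k|Q_enc|/r² = (8.99×10^9)(5.00×10^-5)/(0.126)² = 2.83×10^7 N/C.

E ≈ 2.83e7 N/C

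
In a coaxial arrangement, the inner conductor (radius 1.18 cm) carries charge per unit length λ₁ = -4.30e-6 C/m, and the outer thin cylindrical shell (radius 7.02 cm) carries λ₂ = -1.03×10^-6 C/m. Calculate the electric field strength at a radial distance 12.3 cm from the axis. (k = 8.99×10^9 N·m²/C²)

Choose a coaxial cylinder of radius r = 12.3 cm (arbitrary length L) as the Gaussian surface (r > 7.02 cm, enclosing both).
λ_enc = λ₁ + λ₂ = (-4.30e-6) + (-1.03×10^-6) = -5.33×10^-6 C/m.
Since E is radial and uniform over the curved surface, Φ = E·2πrL = Q_enc/ε₀ = λ_enc L/ε₀.
E = 2k|λ_enc|/r = 2(8.99×10^9)(5.33×10^-6)/(0.123) = 7.79e5 N/C.

|E| = 7.79e5 N/C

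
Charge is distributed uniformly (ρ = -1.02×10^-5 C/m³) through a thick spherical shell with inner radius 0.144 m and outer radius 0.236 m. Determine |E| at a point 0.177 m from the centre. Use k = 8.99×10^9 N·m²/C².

3.14e4 N/C

Symmetry ⇒ E = E(r) r̂. Gaussian sphere of radius r = 0.177 m (within the shell material, 0.144 m < r < 0.236 m).
Enclosed charge is the volume from a to r: Q_enc = (4π/3)ρ(r³ − a³) = -1.093e-7 C.
Gauss's law: E·4πr² = Q_enc/ε₀.
E = k|Q_enc|/r² = (8.99×10^9)(1.093e-7)/(0.177)² = 3.14×10^4 N/C.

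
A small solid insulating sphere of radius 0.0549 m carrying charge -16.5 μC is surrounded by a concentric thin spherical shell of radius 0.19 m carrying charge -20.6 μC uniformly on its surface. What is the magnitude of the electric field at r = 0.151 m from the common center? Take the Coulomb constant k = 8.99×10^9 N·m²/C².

Use a concentric Gaussian sphere at r = 0.151 m (between the bodies, 0.0549 m < r < 0.19 m).
The shell at 0.19 m lies outside the Gaussian surface, so Q_enc = -16.5 μC = -1.65e-5 C.
By Gauss's law, ∮E·dA = E·4πr² = Q_enc/ε₀.
E = k|Q_enc|/r² = (8.99×10^9)(1.65e-5)/(0.151)² = 6.51×10^6 N/C.

E = 6.51×10^6 V/m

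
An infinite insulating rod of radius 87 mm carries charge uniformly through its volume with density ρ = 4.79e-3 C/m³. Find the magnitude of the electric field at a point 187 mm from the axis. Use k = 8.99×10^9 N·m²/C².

|E| = 1.10e7 N/C

Coaxial Gaussian cylinder, radius r = 187 mm, length L (r > 87 mm, full cross-section enclosed).
λ_enc = ρ·πR² = (4.79×10^-3)π(0.087)² = 1.139e-4 C/m.
Since E is radial and uniform over the curved surface, Φ = E·2πrL = Q_enc/ε₀ = λ_enc L/ε₀.
E = 2k|λ_enc|/r = 2(8.99×10^9)(1.139×10^-4)/(0.187) = 1.10×10^7 N/C.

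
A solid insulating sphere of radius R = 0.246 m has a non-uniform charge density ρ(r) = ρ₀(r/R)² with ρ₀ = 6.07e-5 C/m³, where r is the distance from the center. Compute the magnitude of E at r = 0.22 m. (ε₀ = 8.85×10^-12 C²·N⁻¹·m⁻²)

|E| = 2.41×10^5 N/C

Use a concentric Gaussian sphere at r = 0.22 m (r < R).
Q_enc = ∫₀^r ρ(r')·4πr'² dr' = (4πρ₀/R²) ∫₀^r r'^4 dr' = 4πρ₀ r^5/(5·R²) = 1.299e-6 C.
By Gauss's law, ∮E·dA = E·4πr² = Q_enc/ε₀.
E = |Q_enc|/(4πε₀r²) = (1.299×10^-6)/(4π·8.85×10^-12·(0.22)²) = 2.41×10^5 N/C.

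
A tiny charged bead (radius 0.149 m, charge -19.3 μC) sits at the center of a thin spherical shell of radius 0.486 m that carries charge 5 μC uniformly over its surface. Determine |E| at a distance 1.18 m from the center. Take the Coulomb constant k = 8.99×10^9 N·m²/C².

Use a concentric Gaussian sphere at r = 1.18 m (r > 0.486 m, enclosing both).
Q_enc = (-19.3 μC) + (5 μC) = -1.43e-5 C.
By Gauss's law, ∮E·dA = E·4πr² = Q_enc/ε₀.
E = k|Q_enc|/r² = (8.99×10^9)(1.43×10^-5)/(1.18)² = 9.23e4 N/C.

E ≈ 9.23×10^4 V/m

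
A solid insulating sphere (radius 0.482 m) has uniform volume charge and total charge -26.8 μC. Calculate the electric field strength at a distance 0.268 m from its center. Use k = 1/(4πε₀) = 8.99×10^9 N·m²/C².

By spherical symmetry E is radial; choose a Gaussian sphere of radius r = 0.268 m (r < R).
Only the charge within r is enclosed: Q_enc = Q·(r/R)³ = (-26.8 μC)·(0.268 m/0.482 m)³ = -4.607×10^-6 C.
Applying ∮E·dA = Q_enc/ε₀ with Φ = E(4πr²):
E = k|Q_enc|/r² = (8.99×10^9)(4.607×10^-6)/(0.268)² = 5.77×10^5 N/C.

E = 5.77e5 V/m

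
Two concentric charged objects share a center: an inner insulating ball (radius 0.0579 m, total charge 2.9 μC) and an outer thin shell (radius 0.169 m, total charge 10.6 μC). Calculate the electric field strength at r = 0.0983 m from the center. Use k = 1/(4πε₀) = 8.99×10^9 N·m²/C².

Use a concentric Gaussian sphere at r = 0.0983 m (between the bodies, 0.0579 m < r < 0.169 m).
Only the inner charge is enclosed; the outer shell contributes nothing inside itself. Q_enc = 2.9 μC = 2.90×10^-6 C.
Since E is radial and uniform over the Gaussian sphere, Φ = E·4πr² = Q_enc/ε₀.
E = k|Q_enc|/r² = (8.99×10^9)(2.90×10^-6)/(0.0983)² = 2.70×10^6 N/C.

|E| = 2.70×10^6 V/m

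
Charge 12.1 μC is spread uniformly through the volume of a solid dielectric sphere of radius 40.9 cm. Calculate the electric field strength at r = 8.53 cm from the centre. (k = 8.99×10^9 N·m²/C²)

E = 1.36×10^5 V/m

Take a concentric spherical Gaussian surface of radius r = 8.53 cm (r < R).
For a uniform sphere the enclosed fraction is (r/R)³, so Q_enc = (12.1 μC)(0.0853/0.409)³ = 1.098×10^-7 C.
By Gauss's law, ∮E·dA = E·4πr² = Q_enc/ε₀.
E = k|Q_enc|/r² = (8.99×10^9)(1.098e-7)/(0.0853)² = 1.36×10^5 N/C.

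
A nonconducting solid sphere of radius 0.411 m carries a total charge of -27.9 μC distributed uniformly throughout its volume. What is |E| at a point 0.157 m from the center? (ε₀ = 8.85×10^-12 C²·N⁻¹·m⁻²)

|E| ≈ 5.67e5 N/C

Use a concentric Gaussian sphere at r = 0.157 m (r < R).
Only the charge within r is enclosed: Q_enc = Q·(r/R)³ = (-27.9 μC)·(0.157 m/0.411 m)³ = -1.555×10^-6 C.
Applying ∮E·dA = Q_enc/ε₀ with Φ = E(4πr²):
E = |Q_enc|/(4πε₀r²) = (1.555×10^-6)/(4π·8.85×10^-12·(0.157)²) = 5.67e5 N/C.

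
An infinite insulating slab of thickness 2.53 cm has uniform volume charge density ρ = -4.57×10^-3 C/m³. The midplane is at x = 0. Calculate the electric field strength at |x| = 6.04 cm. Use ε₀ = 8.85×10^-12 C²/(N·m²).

The point |x| = 6.04 cm lies outside the slab (half-thickness 0.01265 m). A symmetric pillbox spanning the full slab encloses Q_enc = ρ·d·A.
Flux = 2EA ⇒ E = |ρ|d/(2ε₀), independent of distance outside.
E = (4.57×10^-3)(0.0253)/(2·8.85×10^-12) = 6.53×10^6 N/C.

6.53e6 V/m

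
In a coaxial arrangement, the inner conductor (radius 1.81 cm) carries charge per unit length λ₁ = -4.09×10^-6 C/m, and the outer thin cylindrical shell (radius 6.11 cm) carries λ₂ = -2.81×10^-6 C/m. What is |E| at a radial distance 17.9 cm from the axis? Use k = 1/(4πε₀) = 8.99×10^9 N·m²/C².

By cylindrical symmetry E is radial; use a coaxial Gaussian cylinder of radius 17.9 cm and length L (r > 6.11 cm, enclosing both).
λ_enc = λ₁ + λ₂ = (-4.09×10^-6) + (-2.81×10^-6) = -6.90e-6 C/m.
By Gauss's law (flux through the curved wall only), E·2πrL = λ_enc L/ε₀.
E = 2k|λ_enc|/r = 2(8.99×10^9)(6.90×10^-6)/(0.179) = 6.93e5 N/C.

E ≈ 6.93×10^5 N/C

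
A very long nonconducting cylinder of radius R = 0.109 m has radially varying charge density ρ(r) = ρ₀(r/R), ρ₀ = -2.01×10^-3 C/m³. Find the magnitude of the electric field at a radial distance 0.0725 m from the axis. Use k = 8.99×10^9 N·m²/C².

Choose a coaxial cylinder of radius r = 0.0725 m (arbitrary length L) as the Gaussian surface (r < R).
Integrating ρ over the cross-section to radius r: λ_enc = (2πρ₀/R) ∫₀^r r'^2 dr' = 2πρ₀ r^3/(3·R) = -1.472×10^-5 C/m.
Applying ∮E·dA = Q_enc/ε₀ with the end caps contributing no flux:
E = 2k|λ_enc|/r = 2(8.99×10^9)(1.472×10^-5)/(0.0725) = 3.65×10^6 N/C.

|E| = 3.65e6 N/C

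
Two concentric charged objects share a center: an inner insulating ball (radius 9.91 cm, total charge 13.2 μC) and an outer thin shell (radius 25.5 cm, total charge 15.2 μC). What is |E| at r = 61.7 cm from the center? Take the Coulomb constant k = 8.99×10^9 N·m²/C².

E ≈ 6.71×10^5 N/C

Symmetry ⇒ E = E(r) r̂. Gaussian sphere of radius r = 61.7 cm (r > 25.5 cm, enclosing both).
Q_enc = (13.2 μC) + (15.2 μC) = 2.84×10^-5 C.
Gauss's law: E·4πr² = Q_enc/ε₀.
E = k|Q_enc|/r² = (8.99×10^9)(2.84e-5)/(0.617)² = 6.71×10^5 N/C.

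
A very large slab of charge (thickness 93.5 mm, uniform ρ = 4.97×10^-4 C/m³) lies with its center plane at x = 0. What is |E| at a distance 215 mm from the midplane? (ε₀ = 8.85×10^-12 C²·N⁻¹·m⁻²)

The point |x| = 215 mm lies outside the slab (half-thickness 0.04675 m). A symmetric pillbox spanning the full slab encloses Q_enc = ρ·d·A.
Flux = 2EA ⇒ E = |ρ|d/(2ε₀), independent of distance outside.
E = (4.97×10^-4)(0.0935)/(2·8.85×10^-12) = 2.63e6 N/C.

E ≈ 2.63×10^6 N/C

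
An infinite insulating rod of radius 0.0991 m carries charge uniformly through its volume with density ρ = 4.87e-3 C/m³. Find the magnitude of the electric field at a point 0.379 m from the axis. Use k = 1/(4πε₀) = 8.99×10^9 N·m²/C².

E = 7.13e6 N/C

Coaxial Gaussian cylinder, radius r = 0.379 m, length L (r > 0.0991 m, full cross-section enclosed).
λ_enc = ρ·πR² = (4.87e-3)π(0.0991)² = 1.503×10^-4 C/m.
Applying ∮E·dA = Q_enc/ε₀ with the end caps contributing no flux:
E = 2k|λ_enc|/r = 2(8.99×10^9)(1.503e-4)/(0.379) = 7.13×10^6 N/C.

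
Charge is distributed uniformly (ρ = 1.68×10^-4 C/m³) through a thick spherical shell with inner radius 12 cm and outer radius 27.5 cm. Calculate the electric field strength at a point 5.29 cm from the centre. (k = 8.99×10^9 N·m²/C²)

E = 0 (no enclosed charge)

Symmetry ⇒ E = E(r) r̂. Gaussian sphere of radius r = 5.29 cm (r < 12 cm, inside the empty cavity).
No charge is enclosed, so by Gauss's law E·4πr² = 0 ⇒ E = 0.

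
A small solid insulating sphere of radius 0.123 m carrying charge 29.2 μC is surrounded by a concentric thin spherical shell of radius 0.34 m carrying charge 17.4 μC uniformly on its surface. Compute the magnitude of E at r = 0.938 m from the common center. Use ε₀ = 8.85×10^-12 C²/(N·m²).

Take a concentric spherical Gaussian surface of radius r = 0.938 m (r > 0.34 m, enclosing both).
Q_enc = (29.2 μC) + (17.4 μC) = 4.66×10^-5 C.
Applying ∮E·dA = Q_enc/ε₀ with Φ = E(4πr²):
E = |Q_enc|/(4πε₀r²) = (4.66e-5)/(4π·8.85×10^-12·(0.938)²) = 4.76×10^5 N/C.

E ≈ 4.76×10^5 V/m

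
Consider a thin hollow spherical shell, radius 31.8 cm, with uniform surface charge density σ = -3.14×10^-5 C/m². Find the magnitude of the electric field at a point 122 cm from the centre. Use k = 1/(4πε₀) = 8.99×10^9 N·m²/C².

E ≈ 2.41e5 N/C

Take a concentric spherical Gaussian surface of radius r = 122 cm (r > 31.8 cm).
The entire shell is enclosed: Q_enc = σ·4πR² = (-3.14×10^-5)·4π·(0.318)² = -3.99e-5 C.
By Gauss's law, ∮E·dA = E·4πr² = Q_enc/ε₀.
E = k|Q_enc|/r² = (8.99×10^9)(3.99×10^-5)/(1.22)² = 2.41×10^5 N/C.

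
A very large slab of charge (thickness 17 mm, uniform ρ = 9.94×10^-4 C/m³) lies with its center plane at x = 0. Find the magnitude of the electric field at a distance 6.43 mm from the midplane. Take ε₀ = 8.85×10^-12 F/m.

|E| = 7.22×10^5 N/C

By symmetry E is perpendicular to the slab. A Gaussian pillbox from −6.43 mm to +6.43 mm (face area A) lies entirely within the slab.
Q_enc = ρ·(2x)·A and flux = 2EA, so 2EA = 2ρxA/ε₀ ⇒ E = |ρ|x/ε₀.
E = (9.94e-4)(0.00643)/(8.85×10^-12) = 7.22×10^5 N/C.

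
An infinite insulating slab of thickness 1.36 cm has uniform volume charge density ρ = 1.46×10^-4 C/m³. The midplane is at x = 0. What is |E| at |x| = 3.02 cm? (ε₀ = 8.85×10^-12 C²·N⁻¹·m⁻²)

The point |x| = 3.02 cm lies outside the slab (half-thickness 0.0068 m). A symmetric pillbox spanning the full slab encloses Q_enc = ρ·d·A.
Flux = 2EA ⇒ E = |ρ|d/(2ε₀), independent of distance outside.
E = (1.46×10^-4)(0.0136)/(2·8.85×10^-12) = 1.12×10^5 N/C.

|E| ≈ 1.12×10^5 V/m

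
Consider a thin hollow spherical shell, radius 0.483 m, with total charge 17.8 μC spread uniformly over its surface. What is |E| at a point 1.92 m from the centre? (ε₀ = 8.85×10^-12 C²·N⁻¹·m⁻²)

Symmetry ⇒ E = E(r) r̂. Gaussian sphere of radius r = 1.92 m (r > 0.483 m).
The entire shell is enclosed: Q_enc = 1.78×10^-5 C.
Since E is radial and uniform over the Gaussian sphere, Φ = E·4πr² = Q_enc/ε₀.
E = |Q_enc|/(4πε₀r²) = (1.78×10^-5)/(4π·8.85×10^-12·(1.92)²) = 4.34e4 N/C.

|E| ≈ 4.34e4 N/C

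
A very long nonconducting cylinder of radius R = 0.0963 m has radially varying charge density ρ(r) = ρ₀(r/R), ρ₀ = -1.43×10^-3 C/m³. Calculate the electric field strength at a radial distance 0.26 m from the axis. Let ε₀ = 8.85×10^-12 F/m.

Coaxial Gaussian cylinder, radius r = 0.26 m, length L (r > R, full charge per length enclosed).
λ_enc = 2π ∫₀^R ρ₀(r'/R)^1 r' dr' = 2πρ₀R²/3 = -2.777×10^-5 C/m.
Since E is radial and uniform over the curved surface, Φ = E·2πrL = Q_enc/ε₀ = λ_enc L/ε₀.
E = |λ_enc|/(2πε₀r) = (2.777×10^-5)/(2π·8.85×10^-12·0.26) = 1.92×10^6 N/C.

|E| = 1.92e6 N/C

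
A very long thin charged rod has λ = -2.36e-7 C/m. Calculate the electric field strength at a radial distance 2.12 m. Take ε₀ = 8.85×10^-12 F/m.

By cylindrical symmetry E is radial; use a coaxial Gaussian cylinder of radius 2.12 m and length L.
Q_enc = λL, so λ_enc = -2.36×10^-7 C/m.
Gauss's law: E·2πrL = λ_enc L/ε₀.
E = |λ_enc|/(2πε₀r) = (2.36×10^-7)/(2π·8.85×10^-12·2.12) = 2.00×10^3 N/C.

|E| ≈ 2.00e3 N/C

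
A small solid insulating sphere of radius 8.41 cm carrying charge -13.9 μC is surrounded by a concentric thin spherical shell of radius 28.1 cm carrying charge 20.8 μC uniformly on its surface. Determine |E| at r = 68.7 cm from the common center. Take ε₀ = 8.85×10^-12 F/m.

Use a concentric Gaussian sphere at r = 68.7 cm (r > 28.1 cm, enclosing both).
Q_enc = (-13.9 μC) + (20.8 μC) = 6.90e-6 C.
Applying ∮E·dA = Q_enc/ε₀ with Φ = E(4πr²):
E = |Q_enc|/(4πε₀r²) = (6.90×10^-6)/(4π·8.85×10^-12·(0.687)²) = 1.31e5 N/C.

1.31×10^5 V/m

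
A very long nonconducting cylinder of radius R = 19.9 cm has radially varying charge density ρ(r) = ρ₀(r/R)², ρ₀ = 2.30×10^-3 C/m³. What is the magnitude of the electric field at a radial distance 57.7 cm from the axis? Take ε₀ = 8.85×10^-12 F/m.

Choose a coaxial cylinder of radius r = 57.7 cm (arbitrary length L) as the Gaussian surface (r > R, full charge per length enclosed).
λ_enc = 2π ∫₀^R ρ₀(r'/R)^2 r' dr' = 2πρ₀R²/4 = 1.431×10^-4 C/m.
By Gauss's law (flux through the curved wall only), E·2πrL = λ_enc L/ε₀.
E = |λ_enc|/(2πε₀r) = (1.431×10^-4)/(2π·8.85×10^-12·0.577) = 4.46×10^6 N/C.

|E| ≈ 4.46×10^6 N/C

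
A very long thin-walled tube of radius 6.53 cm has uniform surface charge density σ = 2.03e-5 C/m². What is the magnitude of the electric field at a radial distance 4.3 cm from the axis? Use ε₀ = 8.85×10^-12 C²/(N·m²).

By cylindrical symmetry E is radial; use a coaxial Gaussian cylinder of radius 4.3 cm and length L (r < 6.53 cm, inside the shell).
All the surface charge lies outside this cylinder: Q_enc = 0, hence E = 0.

E = 0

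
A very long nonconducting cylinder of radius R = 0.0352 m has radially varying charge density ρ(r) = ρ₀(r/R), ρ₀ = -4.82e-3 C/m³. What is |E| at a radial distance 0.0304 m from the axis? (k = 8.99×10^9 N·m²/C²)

Take a coaxial cylindrical Gaussian surface of radius r = 0.0304 m and length L (r < R).
Integrating ρ over the cross-section to radius r: λ_enc = (2πρ₀/R) ∫₀^r r'^2 dr' = 2πρ₀ r^3/(3·R) = -8.057e-6 C/m.
By Gauss's law (flux through the curved wall only), E·2πrL = λ_enc L/ε₀.
E = 2k|λ_enc|/r = 2(8.99×10^9)(8.057×10^-6)/(0.0304) = 4.77×10^6 N/C.

|E| = 4.77×10^6 N/C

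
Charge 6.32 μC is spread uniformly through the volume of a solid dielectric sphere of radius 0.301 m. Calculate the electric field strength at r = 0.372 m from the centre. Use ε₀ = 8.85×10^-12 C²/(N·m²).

4.11×10^5 V/m

Use a concentric Gaussian sphere at r = 0.372 m (r > R, so the entire charge is enclosed).
Q_enc = 6.32 μC = 6.32e-6 C.
Since E is radial and uniform over the Gaussian sphere, Φ = E·4πr² = Q_enc/ε₀.
E = |Q_enc|/(4πε₀r²) = (6.32×10^-6)/(4π·8.85×10^-12·(0.372)²) = 4.11×10^5 N/C.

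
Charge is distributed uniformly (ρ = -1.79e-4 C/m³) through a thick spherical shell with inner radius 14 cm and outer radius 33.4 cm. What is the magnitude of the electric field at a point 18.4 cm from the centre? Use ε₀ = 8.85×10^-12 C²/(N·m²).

|E| ≈ 6.94e5 N/C

Symmetry ⇒ E = E(r) r̂. Gaussian sphere of radius r = 18.4 cm (within the shell material, 14 cm < r < 33.4 cm).
Only the shell between 14 cm and r is enclosed: Q_enc = ρ·(4π/3)(r³ − a³) = (-1.79×10^-4)·(4π/3)·((0.184)³ − (0.14)³) = -2.613×10^-6 C.
Gauss's law: E·4πr² = Q_enc/ε₀.
E = |Q_enc|/(4πε₀r²) = (2.613×10^-6)/(4π·8.85×10^-12·(0.184)²) = 6.94e5 N/C.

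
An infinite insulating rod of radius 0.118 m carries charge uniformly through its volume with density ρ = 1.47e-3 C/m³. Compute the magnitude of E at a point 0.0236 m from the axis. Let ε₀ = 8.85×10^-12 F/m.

Take a coaxial cylindrical Gaussian surface of radius r = 0.0236 m and length L (r < R).
Enclosed charge per unit length: λ_enc = ρ·πr² = (1.47×10^-3)π(0.0236)² = 2.572e-6 C/m.
By Gauss's law (flux through the curved wall only), E·2πrL = λ_enc L/ε₀.
E = |λ_enc|/(2πε₀r) = (2.572e-6)/(2π·8.85×10^-12·0.0236) = 1.96×10^6 N/C.

|E| ≈ 1.96e6 V/m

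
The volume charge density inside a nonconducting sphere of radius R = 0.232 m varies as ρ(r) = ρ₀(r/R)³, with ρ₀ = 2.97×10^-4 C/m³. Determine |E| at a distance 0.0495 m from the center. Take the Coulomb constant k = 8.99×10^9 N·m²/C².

Symmetry ⇒ E = E(r) r̂. Gaussian sphere of radius r = 0.0495 m (r < R).
Q_enc = ∫₀^r ρ(r')·4πr'² dr' = (4πρ₀/R³) ∫₀^r r'^5 dr' = 4πρ₀ r^6/(6·R³) = 7.328×10^-10 C.
Since E is radial and uniform over the Gaussian sphere, Φ = E·4πr² = Q_enc/ε₀.
E = k|Q_enc|/r² = (8.99×10^9)(7.328e-10)/(0.0495)² = 2.69×10^3 N/C.

E = 2.69×10^3 V/m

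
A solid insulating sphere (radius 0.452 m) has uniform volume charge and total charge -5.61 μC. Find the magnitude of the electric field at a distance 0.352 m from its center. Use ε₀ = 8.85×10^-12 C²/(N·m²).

E ≈ 1.92×10^5 N/C

By spherical symmetry E is radial; choose a Gaussian sphere of radius r = 0.352 m (r < R).
Only the charge within r is enclosed: Q_enc = Q·(r/R)³ = (-5.61 μC)·(0.352 m/0.452 m)³ = -2.65e-6 C.
Gauss's law: E·4πr² = Q_enc/ε₀.
E = |Q_enc|/(4πε₀r²) = (2.65e-6)/(4π·8.85×10^-12·(0.352)²) = 1.92×10^5 N/C.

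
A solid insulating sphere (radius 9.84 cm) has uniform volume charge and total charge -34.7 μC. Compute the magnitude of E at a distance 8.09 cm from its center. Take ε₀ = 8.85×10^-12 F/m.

By spherical symmetry E is radial; choose a Gaussian sphere of radius r = 8.09 cm (r < R).
Only the charge within r is enclosed: Q_enc = Q·(r/R)³ = (-34.7 μC)·(8.09 cm/9.84 cm)³ = -1.928×10^-5 C.
Applying ∮E·dA = Q_enc/ε₀ with Φ = E(4πr²):
E = |Q_enc|/(4πε₀r²) = (1.928e-5)/(4π·8.85×10^-12·(0.0809)²) = 2.65×10^7 N/C.

2.65×10^7 V/m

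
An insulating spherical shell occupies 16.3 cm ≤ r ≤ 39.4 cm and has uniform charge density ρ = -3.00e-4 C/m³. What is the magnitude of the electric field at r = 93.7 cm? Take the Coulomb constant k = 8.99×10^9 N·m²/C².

|E| = 7.31×10^5 N/C

Use a concentric Gaussian sphere at r = 93.7 cm (r > 39.4 cm, enclosing the whole shell).
Q_enc = ρ·(4π/3)(b³ − a³) = (-3.00×10^-4)·(4π/3)·((0.394)³ − (0.163)³) = -7.142×10^-5 C.
Since E is radial and uniform over the Gaussian sphere, Φ = E·4πr² = Q_enc/ε₀.
E = k|Q_enc|/r² = (8.99×10^9)(7.142×10^-5)/(0.937)² = 7.31×10^5 N/C.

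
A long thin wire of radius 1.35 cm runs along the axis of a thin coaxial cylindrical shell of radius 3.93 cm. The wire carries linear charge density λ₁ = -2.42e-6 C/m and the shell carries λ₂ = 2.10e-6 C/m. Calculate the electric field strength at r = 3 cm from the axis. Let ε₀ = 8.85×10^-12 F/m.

1.45×10^6 V/m

Coaxial Gaussian cylinder, radius r = 3 cm, length L (between the conductors, 1.35 cm < r < 3.93 cm).
The shell at 3.93 cm lies outside the Gaussian surface, so λ_enc = λ₁ = -2.42×10^-6 C/m.
Applying ∮E·dA = Q_enc/ε₀ with the end caps contributing no flux:
E = |λ_enc|/(2πε₀r) = (2.42×10^-6)/(2π·8.85×10^-12·0.03) = 1.45×10^6 N/C.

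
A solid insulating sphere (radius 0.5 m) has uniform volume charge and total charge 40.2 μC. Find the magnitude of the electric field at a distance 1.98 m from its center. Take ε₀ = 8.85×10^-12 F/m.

9.22×10^4 N/C

By spherical symmetry E is radial; choose a Gaussian sphere of radius r = 1.98 m (r > R, so the entire charge is enclosed).
Q_enc = 40.2 μC = 4.02×10^-5 C.
Applying ∮E·dA = Q_enc/ε₀ with Φ = E(4πr²):
E = |Q_enc|/(4πε₀r²) = (4.02×10^-5)/(4π·8.85×10^-12·(1.98)²) = 9.22e4 N/C.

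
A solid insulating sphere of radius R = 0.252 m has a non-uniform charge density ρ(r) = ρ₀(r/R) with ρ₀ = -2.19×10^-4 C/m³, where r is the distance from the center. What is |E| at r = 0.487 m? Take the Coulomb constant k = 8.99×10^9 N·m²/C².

|E| = 4.17×10^5 N/C

Take a concentric spherical Gaussian surface of radius r = 0.487 m (r > R, all charge enclosed).
Q_enc = 4π ∫₀^R ρ₀(r'/R)^1 r'² dr' = 4πρ₀R³/4 = -1.101×10^-5 C.
Since E is radial and uniform over the Gaussian sphere, Φ = E·4πr² = Q_enc/ε₀.
E = k|Q_enc|/r² = (8.99×10^9)(1.101×10^-5)/(0.487)² = 4.17e5 N/C.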